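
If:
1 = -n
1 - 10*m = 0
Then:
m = 1/10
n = -1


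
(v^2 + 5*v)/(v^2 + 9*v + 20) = v/(v + 4)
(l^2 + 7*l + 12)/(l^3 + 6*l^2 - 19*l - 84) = (l + 4)/(l^2 + 3*l - 28)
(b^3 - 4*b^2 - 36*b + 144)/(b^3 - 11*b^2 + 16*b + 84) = (b^2 + 2*b - 24)/(b^2 - 5*b - 14)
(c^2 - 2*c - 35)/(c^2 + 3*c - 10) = (c - 7)/(c - 2)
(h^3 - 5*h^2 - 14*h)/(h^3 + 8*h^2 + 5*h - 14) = h*(h - 7)/(h^2 + 6*h - 7)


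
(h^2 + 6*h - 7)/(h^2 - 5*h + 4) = (h + 7)/(h - 4)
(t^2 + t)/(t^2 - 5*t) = (t + 1)/(t - 5)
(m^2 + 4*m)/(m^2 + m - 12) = m/(m - 3)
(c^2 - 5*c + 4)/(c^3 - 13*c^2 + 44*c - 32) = 1/(c - 8)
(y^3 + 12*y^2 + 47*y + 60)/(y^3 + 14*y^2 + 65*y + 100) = (y + 3)/(y + 5)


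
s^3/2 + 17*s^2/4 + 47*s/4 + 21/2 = (s/2 + 1)*(s + 3)*(s + 7/2)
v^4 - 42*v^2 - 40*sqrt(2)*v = v*(v - 5*sqrt(2))*(v + sqrt(2))*(v + 4*sqrt(2))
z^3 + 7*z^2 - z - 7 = (z - 1)*(z + 1)*(z + 7)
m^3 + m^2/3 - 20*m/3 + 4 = (m - 2)*(m - 2/3)*(m + 3)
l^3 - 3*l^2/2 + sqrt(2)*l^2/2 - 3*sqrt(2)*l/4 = l*(l - 3/2)*(l + sqrt(2)/2)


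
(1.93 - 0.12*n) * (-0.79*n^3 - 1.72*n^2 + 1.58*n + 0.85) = 0.0948*n^4 - 1.3183*n^3 - 3.5092*n^2 + 2.9474*n + 1.6405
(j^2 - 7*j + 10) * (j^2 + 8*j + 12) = j^4 + j^3 - 34*j^2 - 4*j + 120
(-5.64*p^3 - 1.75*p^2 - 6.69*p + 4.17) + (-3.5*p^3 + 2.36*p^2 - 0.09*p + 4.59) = -9.14*p^3 + 0.61*p^2 - 6.78*p + 8.76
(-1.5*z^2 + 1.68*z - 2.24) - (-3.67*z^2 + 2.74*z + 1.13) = 2.17*z^2 - 1.06*z - 3.37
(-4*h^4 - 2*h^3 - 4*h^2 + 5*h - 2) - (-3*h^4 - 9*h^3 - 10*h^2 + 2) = -h^4 + 7*h^3 + 6*h^2 + 5*h - 4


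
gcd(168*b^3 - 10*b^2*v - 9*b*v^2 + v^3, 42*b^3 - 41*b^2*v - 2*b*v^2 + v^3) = -7*b + v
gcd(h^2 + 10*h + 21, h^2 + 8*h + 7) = h + 7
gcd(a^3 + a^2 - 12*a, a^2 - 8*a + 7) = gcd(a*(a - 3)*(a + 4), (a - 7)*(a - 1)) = 1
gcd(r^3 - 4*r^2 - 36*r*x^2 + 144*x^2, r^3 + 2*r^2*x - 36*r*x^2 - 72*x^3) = -r^2 + 36*x^2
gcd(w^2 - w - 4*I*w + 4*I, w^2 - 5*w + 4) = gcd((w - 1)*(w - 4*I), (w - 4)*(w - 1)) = w - 1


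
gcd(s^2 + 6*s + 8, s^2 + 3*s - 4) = s + 4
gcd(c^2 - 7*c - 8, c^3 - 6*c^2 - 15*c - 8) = c^2 - 7*c - 8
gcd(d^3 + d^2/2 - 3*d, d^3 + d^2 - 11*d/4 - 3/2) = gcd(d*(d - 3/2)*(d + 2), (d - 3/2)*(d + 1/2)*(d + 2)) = d^2 + d/2 - 3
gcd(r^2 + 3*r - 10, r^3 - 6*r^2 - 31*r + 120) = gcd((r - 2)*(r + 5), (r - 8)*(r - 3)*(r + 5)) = r + 5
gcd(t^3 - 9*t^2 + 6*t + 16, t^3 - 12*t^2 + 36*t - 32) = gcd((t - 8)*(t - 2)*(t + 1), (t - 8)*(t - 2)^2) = t^2 - 10*t + 16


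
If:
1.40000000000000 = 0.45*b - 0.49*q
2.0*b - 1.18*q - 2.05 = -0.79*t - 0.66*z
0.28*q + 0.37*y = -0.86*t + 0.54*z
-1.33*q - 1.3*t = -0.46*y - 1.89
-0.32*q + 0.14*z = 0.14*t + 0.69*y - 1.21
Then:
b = 11.74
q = 7.92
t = -7.46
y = -2.30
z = -9.36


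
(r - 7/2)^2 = r^2 - 7*r + 49/4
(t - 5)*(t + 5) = t^2 - 25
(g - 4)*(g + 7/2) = g^2 - g/2 - 14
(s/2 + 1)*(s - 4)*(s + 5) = s^3/2 + 3*s^2/2 - 9*s - 20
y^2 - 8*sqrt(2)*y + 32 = (y - 4*sqrt(2))^2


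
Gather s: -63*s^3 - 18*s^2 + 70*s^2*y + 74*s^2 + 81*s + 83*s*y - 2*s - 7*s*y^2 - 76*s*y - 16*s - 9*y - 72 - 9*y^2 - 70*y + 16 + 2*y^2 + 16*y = -63*s^3 + s^2*(70*y + 56) + s*(-7*y^2 + 7*y + 63) - 7*y^2 - 63*y - 56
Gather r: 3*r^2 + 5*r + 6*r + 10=3*r^2 + 11*r + 10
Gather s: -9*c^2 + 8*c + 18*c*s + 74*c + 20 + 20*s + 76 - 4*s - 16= -9*c^2 + 82*c + s*(18*c + 16) + 80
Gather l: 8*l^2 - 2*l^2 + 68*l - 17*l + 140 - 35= 6*l^2 + 51*l + 105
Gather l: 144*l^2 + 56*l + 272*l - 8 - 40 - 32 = 144*l^2 + 328*l - 80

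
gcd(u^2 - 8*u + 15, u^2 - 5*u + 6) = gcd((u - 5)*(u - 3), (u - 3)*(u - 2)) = u - 3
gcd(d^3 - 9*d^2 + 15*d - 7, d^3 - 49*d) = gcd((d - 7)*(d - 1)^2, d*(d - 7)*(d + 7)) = d - 7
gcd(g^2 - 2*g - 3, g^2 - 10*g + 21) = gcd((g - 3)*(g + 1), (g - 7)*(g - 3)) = g - 3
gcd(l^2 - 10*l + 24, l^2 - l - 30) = l - 6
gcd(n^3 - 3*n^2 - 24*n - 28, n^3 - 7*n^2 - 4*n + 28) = n^2 - 5*n - 14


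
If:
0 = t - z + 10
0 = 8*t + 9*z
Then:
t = -90/17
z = 80/17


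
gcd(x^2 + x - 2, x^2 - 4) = x + 2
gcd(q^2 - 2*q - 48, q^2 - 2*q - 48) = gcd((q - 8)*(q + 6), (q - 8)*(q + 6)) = q^2 - 2*q - 48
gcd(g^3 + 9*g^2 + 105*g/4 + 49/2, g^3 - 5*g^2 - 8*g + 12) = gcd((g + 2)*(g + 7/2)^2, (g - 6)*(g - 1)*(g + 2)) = g + 2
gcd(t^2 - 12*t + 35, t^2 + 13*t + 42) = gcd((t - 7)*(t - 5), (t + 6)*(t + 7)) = 1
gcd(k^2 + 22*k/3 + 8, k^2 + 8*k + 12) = k + 6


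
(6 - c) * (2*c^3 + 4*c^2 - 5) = -2*c^4 + 8*c^3 + 24*c^2 + 5*c - 30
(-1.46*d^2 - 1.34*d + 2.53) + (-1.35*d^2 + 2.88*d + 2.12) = -2.81*d^2 + 1.54*d + 4.65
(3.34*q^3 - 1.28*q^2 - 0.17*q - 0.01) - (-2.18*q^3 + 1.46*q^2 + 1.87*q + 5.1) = 5.52*q^3 - 2.74*q^2 - 2.04*q - 5.11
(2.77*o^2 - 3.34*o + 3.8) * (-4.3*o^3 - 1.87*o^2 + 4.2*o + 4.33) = -11.911*o^5 + 9.1821*o^4 + 1.5398*o^3 - 9.1399*o^2 + 1.4978*o + 16.454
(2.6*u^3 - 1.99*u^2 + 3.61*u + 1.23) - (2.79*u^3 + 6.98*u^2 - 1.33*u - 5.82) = -0.19*u^3 - 8.97*u^2 + 4.94*u + 7.05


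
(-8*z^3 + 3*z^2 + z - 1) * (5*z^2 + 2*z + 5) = -40*z^5 - z^4 - 29*z^3 + 12*z^2 + 3*z - 5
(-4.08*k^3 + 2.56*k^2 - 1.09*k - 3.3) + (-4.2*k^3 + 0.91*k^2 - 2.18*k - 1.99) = -8.28*k^3 + 3.47*k^2 - 3.27*k - 5.29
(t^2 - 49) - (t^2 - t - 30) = t - 19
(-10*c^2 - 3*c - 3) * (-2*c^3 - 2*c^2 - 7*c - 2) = 20*c^5 + 26*c^4 + 82*c^3 + 47*c^2 + 27*c + 6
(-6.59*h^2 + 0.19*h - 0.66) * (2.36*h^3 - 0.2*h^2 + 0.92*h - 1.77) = -15.5524*h^5 + 1.7664*h^4 - 7.6584*h^3 + 11.9711*h^2 - 0.9435*h + 1.1682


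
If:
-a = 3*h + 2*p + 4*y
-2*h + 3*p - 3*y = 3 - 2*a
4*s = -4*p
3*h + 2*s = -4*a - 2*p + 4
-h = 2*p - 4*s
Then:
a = 44/41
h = -4/41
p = 2/123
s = -2/123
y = -25/123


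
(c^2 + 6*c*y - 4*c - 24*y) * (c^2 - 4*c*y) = c^4 + 2*c^3*y - 4*c^3 - 24*c^2*y^2 - 8*c^2*y + 96*c*y^2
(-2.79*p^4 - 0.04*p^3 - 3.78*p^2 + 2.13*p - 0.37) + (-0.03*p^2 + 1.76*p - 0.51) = -2.79*p^4 - 0.04*p^3 - 3.81*p^2 + 3.89*p - 0.88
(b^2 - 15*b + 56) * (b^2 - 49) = b^4 - 15*b^3 + 7*b^2 + 735*b - 2744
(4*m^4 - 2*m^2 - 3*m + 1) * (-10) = -40*m^4 + 20*m^2 + 30*m - 10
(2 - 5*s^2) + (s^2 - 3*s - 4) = -4*s^2 - 3*s - 2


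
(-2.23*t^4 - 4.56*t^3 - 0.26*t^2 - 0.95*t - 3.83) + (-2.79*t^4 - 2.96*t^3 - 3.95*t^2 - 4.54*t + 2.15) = -5.02*t^4 - 7.52*t^3 - 4.21*t^2 - 5.49*t - 1.68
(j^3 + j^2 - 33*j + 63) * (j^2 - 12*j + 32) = j^5 - 11*j^4 - 13*j^3 + 491*j^2 - 1812*j + 2016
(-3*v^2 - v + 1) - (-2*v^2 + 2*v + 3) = -v^2 - 3*v - 2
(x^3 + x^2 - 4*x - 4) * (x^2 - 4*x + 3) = x^5 - 3*x^4 - 5*x^3 + 15*x^2 + 4*x - 12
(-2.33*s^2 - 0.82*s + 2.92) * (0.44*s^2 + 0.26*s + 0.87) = -1.0252*s^4 - 0.9666*s^3 - 0.9555*s^2 + 0.0458000000000001*s + 2.5404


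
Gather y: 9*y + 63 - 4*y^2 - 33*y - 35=-4*y^2 - 24*y + 28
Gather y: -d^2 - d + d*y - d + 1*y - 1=-d^2 - 2*d + y*(d + 1) - 1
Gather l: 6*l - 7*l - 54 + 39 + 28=13 - l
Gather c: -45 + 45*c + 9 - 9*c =36*c - 36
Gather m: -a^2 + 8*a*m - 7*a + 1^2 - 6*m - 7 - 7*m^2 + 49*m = -a^2 - 7*a - 7*m^2 + m*(8*a + 43) - 6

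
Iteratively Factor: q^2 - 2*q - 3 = (q - 3)*(q + 1)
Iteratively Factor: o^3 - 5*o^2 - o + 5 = (o - 1)*(o^2 - 4*o - 5) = (o - 5)*(o - 1)*(o + 1)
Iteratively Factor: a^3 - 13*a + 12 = (a - 1)*(a^2 + a - 12) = (a - 3)*(a - 1)*(a + 4)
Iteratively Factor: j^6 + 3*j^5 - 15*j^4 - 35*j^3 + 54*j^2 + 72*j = (j - 2)*(j^5 + 5*j^4 - 5*j^3 - 45*j^2 - 36*j) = (j - 2)*(j + 3)*(j^4 + 2*j^3 - 11*j^2 - 12*j) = (j - 3)*(j - 2)*(j + 3)*(j^3 + 5*j^2 + 4*j) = j*(j - 3)*(j - 2)*(j + 3)*(j^2 + 5*j + 4) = j*(j - 3)*(j - 2)*(j + 1)*(j + 3)*(j + 4)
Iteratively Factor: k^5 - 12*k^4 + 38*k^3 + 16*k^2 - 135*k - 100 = (k - 5)*(k^4 - 7*k^3 + 3*k^2 + 31*k + 20) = (k - 5)^2*(k^3 - 2*k^2 - 7*k - 4) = (k - 5)^2*(k + 1)*(k^2 - 3*k - 4) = (k - 5)^2*(k + 1)^2*(k - 4)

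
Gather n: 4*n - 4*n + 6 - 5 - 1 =0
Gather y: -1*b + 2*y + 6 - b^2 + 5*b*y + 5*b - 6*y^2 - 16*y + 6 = -b^2 + 4*b - 6*y^2 + y*(5*b - 14) + 12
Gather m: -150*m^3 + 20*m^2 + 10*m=-150*m^3 + 20*m^2 + 10*m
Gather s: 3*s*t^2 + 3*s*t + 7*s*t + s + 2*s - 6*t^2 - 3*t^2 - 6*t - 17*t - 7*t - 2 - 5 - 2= s*(3*t^2 + 10*t + 3) - 9*t^2 - 30*t - 9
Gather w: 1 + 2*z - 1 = 2*z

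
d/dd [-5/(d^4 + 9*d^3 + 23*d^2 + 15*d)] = 5*(4*d^3 + 27*d^2 + 46*d + 15)/(d^2*(d^3 + 9*d^2 + 23*d + 15)^2)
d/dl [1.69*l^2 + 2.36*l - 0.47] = 3.38*l + 2.36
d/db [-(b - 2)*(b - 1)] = 3 - 2*b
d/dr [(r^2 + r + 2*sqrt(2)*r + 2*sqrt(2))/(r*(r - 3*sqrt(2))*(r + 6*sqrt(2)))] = (-r^4 - 4*sqrt(2)*r^3 - 2*r^3 - 48*r^2 - 9*sqrt(2)*r^2 - 24*r + 72*sqrt(2))/(r^2*(r^4 + 6*sqrt(2)*r^3 - 54*r^2 - 216*sqrt(2)*r + 1296))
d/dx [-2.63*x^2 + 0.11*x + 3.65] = 0.11 - 5.26*x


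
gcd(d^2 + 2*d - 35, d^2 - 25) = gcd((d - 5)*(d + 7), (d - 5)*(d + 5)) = d - 5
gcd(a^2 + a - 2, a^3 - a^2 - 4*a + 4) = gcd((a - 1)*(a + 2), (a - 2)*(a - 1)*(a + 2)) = a^2 + a - 2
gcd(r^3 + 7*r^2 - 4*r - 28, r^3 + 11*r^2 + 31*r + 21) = r + 7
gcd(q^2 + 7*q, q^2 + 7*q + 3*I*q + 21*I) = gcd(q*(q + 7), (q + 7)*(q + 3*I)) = q + 7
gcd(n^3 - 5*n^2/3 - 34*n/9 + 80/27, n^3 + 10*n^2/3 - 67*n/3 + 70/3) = 1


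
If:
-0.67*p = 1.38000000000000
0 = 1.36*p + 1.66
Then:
No Solution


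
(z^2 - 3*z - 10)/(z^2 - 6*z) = (z^2 - 3*z - 10)/(z*(z - 6))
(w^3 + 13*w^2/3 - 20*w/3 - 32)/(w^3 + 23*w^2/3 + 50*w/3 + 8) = (3*w - 8)/(3*w + 2)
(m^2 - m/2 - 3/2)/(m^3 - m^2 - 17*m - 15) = (m - 3/2)/(m^2 - 2*m - 15)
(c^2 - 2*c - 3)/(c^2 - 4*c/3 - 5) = 3*(c + 1)/(3*c + 5)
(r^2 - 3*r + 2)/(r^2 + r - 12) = (r^2 - 3*r + 2)/(r^2 + r - 12)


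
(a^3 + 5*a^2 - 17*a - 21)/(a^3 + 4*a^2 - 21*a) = (a + 1)/a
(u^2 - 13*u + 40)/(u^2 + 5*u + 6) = (u^2 - 13*u + 40)/(u^2 + 5*u + 6)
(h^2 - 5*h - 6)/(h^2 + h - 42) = (h + 1)/(h + 7)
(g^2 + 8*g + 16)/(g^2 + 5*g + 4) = (g + 4)/(g + 1)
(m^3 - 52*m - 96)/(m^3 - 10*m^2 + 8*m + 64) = (m + 6)/(m - 4)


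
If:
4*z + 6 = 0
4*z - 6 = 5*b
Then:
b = -12/5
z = -3/2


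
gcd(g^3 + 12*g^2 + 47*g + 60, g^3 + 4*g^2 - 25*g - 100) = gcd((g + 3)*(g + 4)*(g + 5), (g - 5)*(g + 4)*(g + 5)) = g^2 + 9*g + 20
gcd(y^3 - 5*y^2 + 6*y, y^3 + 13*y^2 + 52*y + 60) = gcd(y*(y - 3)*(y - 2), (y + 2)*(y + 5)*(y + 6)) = 1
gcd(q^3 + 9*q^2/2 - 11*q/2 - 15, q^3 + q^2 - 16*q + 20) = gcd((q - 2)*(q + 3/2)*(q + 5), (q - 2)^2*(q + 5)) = q^2 + 3*q - 10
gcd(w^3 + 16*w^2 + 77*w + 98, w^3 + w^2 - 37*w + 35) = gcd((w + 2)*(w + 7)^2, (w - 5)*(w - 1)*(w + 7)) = w + 7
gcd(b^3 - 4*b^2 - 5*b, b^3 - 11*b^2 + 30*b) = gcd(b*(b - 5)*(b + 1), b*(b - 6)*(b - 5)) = b^2 - 5*b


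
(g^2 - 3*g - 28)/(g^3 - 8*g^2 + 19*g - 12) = (g^2 - 3*g - 28)/(g^3 - 8*g^2 + 19*g - 12)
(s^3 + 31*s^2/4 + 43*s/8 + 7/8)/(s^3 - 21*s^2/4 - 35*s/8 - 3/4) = (s + 7)/(s - 6)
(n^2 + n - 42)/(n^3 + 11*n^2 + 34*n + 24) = (n^2 + n - 42)/(n^3 + 11*n^2 + 34*n + 24)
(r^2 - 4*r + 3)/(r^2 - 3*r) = (r - 1)/r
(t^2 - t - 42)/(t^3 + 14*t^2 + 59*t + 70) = (t^2 - t - 42)/(t^3 + 14*t^2 + 59*t + 70)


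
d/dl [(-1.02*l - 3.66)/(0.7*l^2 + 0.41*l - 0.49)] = (0.714*l^2 + 5.124*l + 2.0004)/(0.49*l^4 + 0.574*l^3 - 0.5179*l^2 - 0.4018*l + 0.2401)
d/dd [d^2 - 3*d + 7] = 2*d - 3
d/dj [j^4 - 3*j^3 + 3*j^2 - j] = 4*j^3 - 9*j^2 + 6*j - 1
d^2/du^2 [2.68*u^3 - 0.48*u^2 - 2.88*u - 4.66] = 16.08*u - 0.96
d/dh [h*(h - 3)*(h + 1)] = 3*h^2 - 4*h - 3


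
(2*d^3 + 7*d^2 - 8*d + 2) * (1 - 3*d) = -6*d^4 - 19*d^3 + 31*d^2 - 14*d + 2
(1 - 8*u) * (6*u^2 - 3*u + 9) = -48*u^3 + 30*u^2 - 75*u + 9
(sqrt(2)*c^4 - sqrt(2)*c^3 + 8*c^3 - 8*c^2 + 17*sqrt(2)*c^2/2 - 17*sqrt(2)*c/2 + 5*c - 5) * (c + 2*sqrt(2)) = sqrt(2)*c^5 - sqrt(2)*c^4 + 12*c^4 - 12*c^3 + 49*sqrt(2)*c^3/2 - 49*sqrt(2)*c^2/2 + 39*c^2 - 39*c + 10*sqrt(2)*c - 10*sqrt(2)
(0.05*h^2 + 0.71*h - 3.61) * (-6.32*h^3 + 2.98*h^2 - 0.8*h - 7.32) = -0.316*h^5 - 4.3382*h^4 + 24.891*h^3 - 11.6918*h^2 - 2.3092*h + 26.4252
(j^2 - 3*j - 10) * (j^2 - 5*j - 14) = j^4 - 8*j^3 - 9*j^2 + 92*j + 140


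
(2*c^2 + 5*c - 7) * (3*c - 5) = 6*c^3 + 5*c^2 - 46*c + 35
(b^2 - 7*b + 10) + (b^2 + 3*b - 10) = 2*b^2 - 4*b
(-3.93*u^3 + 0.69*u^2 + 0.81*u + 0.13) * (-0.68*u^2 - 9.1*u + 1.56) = 2.6724*u^5 + 35.2938*u^4 - 12.9606*u^3 - 6.383*u^2 + 0.0806*u + 0.2028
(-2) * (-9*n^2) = 18*n^2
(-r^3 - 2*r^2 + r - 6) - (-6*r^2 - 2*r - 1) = -r^3 + 4*r^2 + 3*r - 5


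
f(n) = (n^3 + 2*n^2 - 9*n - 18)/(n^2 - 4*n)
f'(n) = (4 - 2*n)*(n^3 + 2*n^2 - 9*n - 18)/(n^2 - 4*n)^2 + (3*n^2 + 4*n - 9)/(n^2 - 4*n) = (n^4 - 8*n^3 + n^2 + 36*n - 72)/(n^2*(n^2 - 8*n + 16))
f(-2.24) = 0.07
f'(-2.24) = -0.17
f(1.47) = 6.38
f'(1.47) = -2.72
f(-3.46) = -0.17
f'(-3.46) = 0.44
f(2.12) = 4.66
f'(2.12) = -2.97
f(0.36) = 15.98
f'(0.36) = -34.51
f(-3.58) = -0.22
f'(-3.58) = 0.47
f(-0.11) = -37.57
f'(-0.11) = -371.52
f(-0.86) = -2.25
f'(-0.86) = -5.53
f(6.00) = 18.00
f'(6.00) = -1.75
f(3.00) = 0.00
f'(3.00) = -10.00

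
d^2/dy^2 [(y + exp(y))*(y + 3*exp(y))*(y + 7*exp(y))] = 11*y^2*exp(y) + 124*y*exp(2*y) + 44*y*exp(y) + 6*y + 189*exp(3*y) + 124*exp(2*y) + 22*exp(y)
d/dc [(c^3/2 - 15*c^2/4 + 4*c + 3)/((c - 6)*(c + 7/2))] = (4*c^2 + 28*c - 17)/(2*(4*c^2 + 28*c + 49))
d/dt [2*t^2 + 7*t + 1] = 4*t + 7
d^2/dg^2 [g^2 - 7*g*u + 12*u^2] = 2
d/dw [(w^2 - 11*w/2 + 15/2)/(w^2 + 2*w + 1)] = (15*w - 41)/(2*(w^3 + 3*w^2 + 3*w + 1))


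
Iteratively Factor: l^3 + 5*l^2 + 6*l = (l + 3)*(l^2 + 2*l) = (l + 2)*(l + 3)*(l)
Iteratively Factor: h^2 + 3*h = (h)*(h + 3)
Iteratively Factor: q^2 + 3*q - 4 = (q + 4)*(q - 1)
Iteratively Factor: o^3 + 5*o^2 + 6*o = (o + 3)*(o^2 + 2*o) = (o + 2)*(o + 3)*(o)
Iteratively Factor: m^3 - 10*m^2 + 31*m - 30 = (m - 3)*(m^2 - 7*m + 10) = (m - 3)*(m - 2)*(m - 5)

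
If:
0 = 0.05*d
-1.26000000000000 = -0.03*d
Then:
No Solution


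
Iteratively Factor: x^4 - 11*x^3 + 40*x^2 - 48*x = (x - 3)*(x^3 - 8*x^2 + 16*x) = (x - 4)*(x - 3)*(x^2 - 4*x) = x*(x - 4)*(x - 3)*(x - 4)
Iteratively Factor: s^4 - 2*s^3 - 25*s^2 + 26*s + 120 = (s - 3)*(s^3 + s^2 - 22*s - 40) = (s - 5)*(s - 3)*(s^2 + 6*s + 8) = (s - 5)*(s - 3)*(s + 2)*(s + 4)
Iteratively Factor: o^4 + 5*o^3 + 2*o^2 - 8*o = (o + 2)*(o^3 + 3*o^2 - 4*o) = o*(o + 2)*(o^2 + 3*o - 4) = o*(o - 1)*(o + 2)*(o + 4)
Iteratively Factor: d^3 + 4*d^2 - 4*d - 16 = (d + 4)*(d^2 - 4) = (d + 2)*(d + 4)*(d - 2)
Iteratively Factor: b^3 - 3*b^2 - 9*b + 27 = (b - 3)*(b^2 - 9) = (b - 3)*(b + 3)*(b - 3)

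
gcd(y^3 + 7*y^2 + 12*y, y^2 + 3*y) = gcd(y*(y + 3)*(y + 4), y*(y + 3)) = y^2 + 3*y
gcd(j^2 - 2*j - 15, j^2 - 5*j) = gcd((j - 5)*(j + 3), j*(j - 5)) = j - 5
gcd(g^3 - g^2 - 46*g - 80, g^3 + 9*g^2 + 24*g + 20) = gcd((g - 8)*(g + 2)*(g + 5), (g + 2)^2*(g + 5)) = g^2 + 7*g + 10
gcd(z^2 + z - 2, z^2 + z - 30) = 1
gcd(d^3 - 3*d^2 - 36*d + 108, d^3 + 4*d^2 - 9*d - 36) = d - 3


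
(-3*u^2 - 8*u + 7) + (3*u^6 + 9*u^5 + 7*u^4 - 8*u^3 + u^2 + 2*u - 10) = 3*u^6 + 9*u^5 + 7*u^4 - 8*u^3 - 2*u^2 - 6*u - 3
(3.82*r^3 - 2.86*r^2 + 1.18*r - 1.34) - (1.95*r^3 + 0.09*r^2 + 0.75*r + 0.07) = 1.87*r^3 - 2.95*r^2 + 0.43*r - 1.41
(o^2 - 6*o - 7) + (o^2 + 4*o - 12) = 2*o^2 - 2*o - 19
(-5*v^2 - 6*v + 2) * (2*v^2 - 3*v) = -10*v^4 + 3*v^3 + 22*v^2 - 6*v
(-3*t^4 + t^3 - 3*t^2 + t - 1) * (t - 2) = -3*t^5 + 7*t^4 - 5*t^3 + 7*t^2 - 3*t + 2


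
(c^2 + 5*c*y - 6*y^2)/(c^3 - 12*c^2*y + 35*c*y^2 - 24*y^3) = (c + 6*y)/(c^2 - 11*c*y + 24*y^2)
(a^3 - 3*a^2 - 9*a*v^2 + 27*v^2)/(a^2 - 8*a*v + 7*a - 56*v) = (a^3 - 3*a^2 - 9*a*v^2 + 27*v^2)/(a^2 - 8*a*v + 7*a - 56*v)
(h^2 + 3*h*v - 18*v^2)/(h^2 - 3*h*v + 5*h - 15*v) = (h + 6*v)/(h + 5)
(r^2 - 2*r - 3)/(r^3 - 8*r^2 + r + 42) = (r + 1)/(r^2 - 5*r - 14)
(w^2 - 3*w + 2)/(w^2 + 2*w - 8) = (w - 1)/(w + 4)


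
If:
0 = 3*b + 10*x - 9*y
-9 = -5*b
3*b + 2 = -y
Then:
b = 9/5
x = -36/5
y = -37/5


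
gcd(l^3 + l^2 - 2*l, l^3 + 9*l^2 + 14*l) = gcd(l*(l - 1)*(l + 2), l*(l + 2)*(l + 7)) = l^2 + 2*l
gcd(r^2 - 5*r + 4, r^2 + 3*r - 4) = r - 1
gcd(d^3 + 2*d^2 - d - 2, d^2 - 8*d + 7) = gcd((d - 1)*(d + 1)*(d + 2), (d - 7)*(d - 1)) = d - 1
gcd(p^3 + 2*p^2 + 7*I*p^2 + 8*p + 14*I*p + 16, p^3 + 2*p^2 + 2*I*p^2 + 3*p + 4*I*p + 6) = p^2 + p*(2 - I) - 2*I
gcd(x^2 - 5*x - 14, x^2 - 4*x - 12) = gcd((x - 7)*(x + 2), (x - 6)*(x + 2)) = x + 2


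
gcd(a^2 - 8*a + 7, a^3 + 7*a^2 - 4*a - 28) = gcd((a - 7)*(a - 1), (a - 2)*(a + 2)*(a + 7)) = 1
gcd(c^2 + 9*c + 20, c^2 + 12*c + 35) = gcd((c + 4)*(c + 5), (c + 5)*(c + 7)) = c + 5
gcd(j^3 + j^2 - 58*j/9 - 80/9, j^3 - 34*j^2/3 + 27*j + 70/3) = 1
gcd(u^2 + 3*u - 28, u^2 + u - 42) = u + 7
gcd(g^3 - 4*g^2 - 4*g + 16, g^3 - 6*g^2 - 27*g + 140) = g - 4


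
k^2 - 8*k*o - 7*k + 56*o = (k - 7)*(k - 8*o)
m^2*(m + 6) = m^3 + 6*m^2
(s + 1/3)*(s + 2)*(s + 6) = s^3 + 25*s^2/3 + 44*s/3 + 4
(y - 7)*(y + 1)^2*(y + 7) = y^4 + 2*y^3 - 48*y^2 - 98*y - 49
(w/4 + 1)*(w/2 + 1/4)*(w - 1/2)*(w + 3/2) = w^4/8 + 11*w^3/16 + 23*w^2/32 - 11*w/64 - 3/16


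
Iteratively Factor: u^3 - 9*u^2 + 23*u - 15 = (u - 5)*(u^2 - 4*u + 3) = (u - 5)*(u - 3)*(u - 1)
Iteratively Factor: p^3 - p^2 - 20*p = (p - 5)*(p^2 + 4*p) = p*(p - 5)*(p + 4)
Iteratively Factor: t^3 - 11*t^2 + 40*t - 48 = (t - 3)*(t^2 - 8*t + 16) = (t - 4)*(t - 3)*(t - 4)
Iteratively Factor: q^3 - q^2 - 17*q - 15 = (q - 5)*(q^2 + 4*q + 3) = (q - 5)*(q + 3)*(q + 1)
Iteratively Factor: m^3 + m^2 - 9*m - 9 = (m + 3)*(m^2 - 2*m - 3) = (m + 1)*(m + 3)*(m - 3)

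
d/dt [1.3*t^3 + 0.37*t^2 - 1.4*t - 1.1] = 3.9*t^2 + 0.74*t - 1.4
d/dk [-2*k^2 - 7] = -4*k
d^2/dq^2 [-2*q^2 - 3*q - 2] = -4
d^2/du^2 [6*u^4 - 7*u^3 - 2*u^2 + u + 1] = 72*u^2 - 42*u - 4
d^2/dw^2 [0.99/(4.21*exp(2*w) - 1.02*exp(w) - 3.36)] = ((1.0098 - 16.6716*exp(w))*(-4.21*exp(2*w) + 1.02*exp(w) + 3.36) - 0.99*(8.42*exp(w) - 1.02)*(16.84*exp(w) - 2.04)*exp(w))*exp(w)/(-4.21*exp(2*w) + 1.02*exp(w) + 3.36)^3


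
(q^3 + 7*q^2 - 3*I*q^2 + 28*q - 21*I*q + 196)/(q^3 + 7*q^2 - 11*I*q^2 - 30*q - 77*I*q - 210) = (q^2 - 3*I*q + 28)/(q^2 - 11*I*q - 30)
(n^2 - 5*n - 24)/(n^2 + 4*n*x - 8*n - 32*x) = (n + 3)/(n + 4*x)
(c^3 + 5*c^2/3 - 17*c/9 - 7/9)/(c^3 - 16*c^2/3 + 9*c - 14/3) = (9*c^2 + 24*c + 7)/(3*(3*c^2 - 13*c + 14))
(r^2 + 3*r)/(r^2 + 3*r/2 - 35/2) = 2*r*(r + 3)/(2*r^2 + 3*r - 35)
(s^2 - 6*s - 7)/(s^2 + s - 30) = (s^2 - 6*s - 7)/(s^2 + s - 30)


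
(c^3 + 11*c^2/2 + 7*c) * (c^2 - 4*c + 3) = c^5 + 3*c^4/2 - 12*c^3 - 23*c^2/2 + 21*c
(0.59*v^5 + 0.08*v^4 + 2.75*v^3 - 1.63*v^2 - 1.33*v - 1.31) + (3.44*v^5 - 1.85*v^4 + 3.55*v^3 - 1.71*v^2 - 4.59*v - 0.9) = 4.03*v^5 - 1.77*v^4 + 6.3*v^3 - 3.34*v^2 - 5.92*v - 2.21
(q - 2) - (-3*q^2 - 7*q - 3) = 3*q^2 + 8*q + 1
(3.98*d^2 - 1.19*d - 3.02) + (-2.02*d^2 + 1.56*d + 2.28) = 1.96*d^2 + 0.37*d - 0.74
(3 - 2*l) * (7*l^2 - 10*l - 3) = -14*l^3 + 41*l^2 - 24*l - 9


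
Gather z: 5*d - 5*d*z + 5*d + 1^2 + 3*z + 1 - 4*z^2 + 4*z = 10*d - 4*z^2 + z*(7 - 5*d) + 2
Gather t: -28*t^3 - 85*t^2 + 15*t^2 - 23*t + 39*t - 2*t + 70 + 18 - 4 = -28*t^3 - 70*t^2 + 14*t + 84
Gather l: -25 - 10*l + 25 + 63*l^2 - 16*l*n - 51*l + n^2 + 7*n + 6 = 63*l^2 + l*(-16*n - 61) + n^2 + 7*n + 6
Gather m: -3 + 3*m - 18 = 3*m - 21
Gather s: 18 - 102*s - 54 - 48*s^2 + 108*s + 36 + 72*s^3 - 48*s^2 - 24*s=72*s^3 - 96*s^2 - 18*s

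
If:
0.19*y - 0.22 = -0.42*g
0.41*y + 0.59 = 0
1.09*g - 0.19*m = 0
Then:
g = 1.17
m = 6.74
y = -1.44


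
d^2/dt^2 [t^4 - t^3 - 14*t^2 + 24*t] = 12*t^2 - 6*t - 28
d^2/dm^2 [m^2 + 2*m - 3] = 2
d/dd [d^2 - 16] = 2*d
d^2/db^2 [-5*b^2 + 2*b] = -10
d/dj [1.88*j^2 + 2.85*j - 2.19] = 3.76*j + 2.85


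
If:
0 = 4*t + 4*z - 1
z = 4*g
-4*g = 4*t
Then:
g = 1/12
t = -1/12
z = 1/3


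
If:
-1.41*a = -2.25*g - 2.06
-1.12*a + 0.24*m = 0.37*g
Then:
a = 0.177532301015879*m + 0.25058355524871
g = 0.111253575303284*m - 0.758523194266364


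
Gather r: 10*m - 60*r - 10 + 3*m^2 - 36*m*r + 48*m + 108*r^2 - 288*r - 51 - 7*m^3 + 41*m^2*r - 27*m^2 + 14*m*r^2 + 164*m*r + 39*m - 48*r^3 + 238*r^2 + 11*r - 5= -7*m^3 - 24*m^2 + 97*m - 48*r^3 + r^2*(14*m + 346) + r*(41*m^2 + 128*m - 337) - 66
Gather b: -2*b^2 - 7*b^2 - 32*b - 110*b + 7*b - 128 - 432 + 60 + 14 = -9*b^2 - 135*b - 486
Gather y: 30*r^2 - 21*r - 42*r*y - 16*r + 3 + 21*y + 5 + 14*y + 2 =30*r^2 - 37*r + y*(35 - 42*r) + 10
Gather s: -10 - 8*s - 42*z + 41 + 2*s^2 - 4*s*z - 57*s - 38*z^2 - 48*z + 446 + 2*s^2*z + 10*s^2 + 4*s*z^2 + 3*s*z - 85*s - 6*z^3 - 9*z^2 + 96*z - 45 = s^2*(2*z + 12) + s*(4*z^2 - z - 150) - 6*z^3 - 47*z^2 + 6*z + 432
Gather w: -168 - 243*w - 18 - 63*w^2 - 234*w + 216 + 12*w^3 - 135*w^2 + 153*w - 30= 12*w^3 - 198*w^2 - 324*w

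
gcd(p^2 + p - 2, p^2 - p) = p - 1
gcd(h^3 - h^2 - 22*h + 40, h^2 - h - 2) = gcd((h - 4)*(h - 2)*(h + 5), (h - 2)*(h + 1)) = h - 2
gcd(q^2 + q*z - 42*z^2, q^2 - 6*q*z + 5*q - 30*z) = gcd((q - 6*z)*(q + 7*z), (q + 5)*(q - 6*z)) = -q + 6*z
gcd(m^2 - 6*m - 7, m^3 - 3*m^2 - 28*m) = m - 7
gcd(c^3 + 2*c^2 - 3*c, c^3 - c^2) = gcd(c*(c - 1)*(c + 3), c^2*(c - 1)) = c^2 - c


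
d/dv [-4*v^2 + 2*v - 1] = 2 - 8*v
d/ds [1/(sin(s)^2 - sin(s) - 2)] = (1 - 2*sin(s))*cos(s)/(sin(s) + cos(s)^2 + 1)^2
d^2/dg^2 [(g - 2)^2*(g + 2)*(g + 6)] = 12*g^2 + 24*g - 32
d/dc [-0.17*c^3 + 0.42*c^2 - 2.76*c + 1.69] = -0.51*c^2 + 0.84*c - 2.76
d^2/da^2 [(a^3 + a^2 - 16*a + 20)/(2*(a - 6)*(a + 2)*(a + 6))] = (-a^6 + 60*a^5 + 564*a^4 + 1696*a^3 - 624*a^2 + 8640*a + 75456)/(a^9 + 6*a^8 - 96*a^7 - 640*a^6 + 2592*a^5 + 22464*a^4 - 248832*a^2 - 559872*a - 373248)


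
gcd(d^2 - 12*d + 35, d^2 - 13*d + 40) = d - 5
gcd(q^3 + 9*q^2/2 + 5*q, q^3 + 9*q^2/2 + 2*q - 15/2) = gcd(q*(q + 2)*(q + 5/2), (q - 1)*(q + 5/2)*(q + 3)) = q + 5/2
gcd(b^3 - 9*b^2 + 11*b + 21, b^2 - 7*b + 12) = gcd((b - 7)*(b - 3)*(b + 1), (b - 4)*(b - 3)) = b - 3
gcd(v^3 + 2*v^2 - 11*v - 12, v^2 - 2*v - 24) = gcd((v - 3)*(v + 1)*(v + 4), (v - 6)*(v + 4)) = v + 4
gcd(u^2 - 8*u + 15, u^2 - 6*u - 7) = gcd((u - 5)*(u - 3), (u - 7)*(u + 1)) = 1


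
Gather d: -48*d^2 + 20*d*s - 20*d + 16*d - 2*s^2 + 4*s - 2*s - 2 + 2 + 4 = -48*d^2 + d*(20*s - 4) - 2*s^2 + 2*s + 4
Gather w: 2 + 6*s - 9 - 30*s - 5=-24*s - 12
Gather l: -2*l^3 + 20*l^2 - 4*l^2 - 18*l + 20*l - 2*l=-2*l^3 + 16*l^2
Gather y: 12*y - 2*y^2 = -2*y^2 + 12*y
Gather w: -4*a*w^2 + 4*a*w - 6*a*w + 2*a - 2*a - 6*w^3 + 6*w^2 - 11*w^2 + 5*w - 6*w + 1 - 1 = -6*w^3 + w^2*(-4*a - 5) + w*(-2*a - 1)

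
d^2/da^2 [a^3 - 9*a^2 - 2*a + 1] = 6*a - 18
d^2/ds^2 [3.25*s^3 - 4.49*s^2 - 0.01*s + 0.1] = 19.5*s - 8.98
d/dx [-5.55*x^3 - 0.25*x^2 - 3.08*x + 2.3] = -16.65*x^2 - 0.5*x - 3.08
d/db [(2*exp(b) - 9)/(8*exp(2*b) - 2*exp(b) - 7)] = 16*(-exp(2*b) + 9*exp(b) - 2)*exp(b)/(64*exp(4*b) - 32*exp(3*b) - 108*exp(2*b) + 28*exp(b) + 49)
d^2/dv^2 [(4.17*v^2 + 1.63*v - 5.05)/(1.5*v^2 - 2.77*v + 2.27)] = (1.4210854715202e-14*v^4 + 41.9877*v^3 - 153.3681*v^2 + 92.5956*v + 20.36795)/(3.375*v^6 - 18.6975*v^5 + 49.85055*v^4 - 77.845033*v^3 + 75.440499*v^2 - 42.820599*v + 11.697083)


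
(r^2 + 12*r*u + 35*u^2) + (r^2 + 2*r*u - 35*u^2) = 2*r^2 + 14*r*u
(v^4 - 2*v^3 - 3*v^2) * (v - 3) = v^5 - 5*v^4 + 3*v^3 + 9*v^2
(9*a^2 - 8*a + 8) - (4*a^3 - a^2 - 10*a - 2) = -4*a^3 + 10*a^2 + 2*a + 10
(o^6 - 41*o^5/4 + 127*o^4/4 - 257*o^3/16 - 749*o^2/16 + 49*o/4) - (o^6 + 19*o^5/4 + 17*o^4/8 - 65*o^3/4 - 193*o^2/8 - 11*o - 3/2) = -15*o^5 + 237*o^4/8 + 3*o^3/16 - 363*o^2/16 + 93*o/4 + 3/2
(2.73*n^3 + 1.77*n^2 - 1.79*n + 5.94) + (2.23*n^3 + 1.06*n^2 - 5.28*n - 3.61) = 4.96*n^3 + 2.83*n^2 - 7.07*n + 2.33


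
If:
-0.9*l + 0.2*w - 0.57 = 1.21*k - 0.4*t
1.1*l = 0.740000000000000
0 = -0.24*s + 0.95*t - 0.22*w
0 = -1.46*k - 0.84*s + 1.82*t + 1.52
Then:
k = 0.253217188831833*w - 0.482758816203027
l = 0.67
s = 0.136178735022834*w + 5.8515683224629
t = 0.265981996216295*w + 1.47829094462221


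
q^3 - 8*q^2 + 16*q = q*(q - 4)^2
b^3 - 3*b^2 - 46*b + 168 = (b - 6)*(b - 4)*(b + 7)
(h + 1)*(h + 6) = h^2 + 7*h + 6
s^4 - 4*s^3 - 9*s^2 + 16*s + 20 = (s - 5)*(s - 2)*(s + 1)*(s + 2)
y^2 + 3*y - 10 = (y - 2)*(y + 5)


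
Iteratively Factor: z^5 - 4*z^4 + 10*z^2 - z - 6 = (z - 3)*(z^4 - z^3 - 3*z^2 + z + 2) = (z - 3)*(z - 2)*(z^3 + z^2 - z - 1) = (z - 3)*(z - 2)*(z + 1)*(z^2 - 1) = (z - 3)*(z - 2)*(z + 1)^2*(z - 1)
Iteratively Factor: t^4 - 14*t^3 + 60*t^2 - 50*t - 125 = (t - 5)*(t^3 - 9*t^2 + 15*t + 25) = (t - 5)^2*(t^2 - 4*t - 5) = (t - 5)^2*(t + 1)*(t - 5)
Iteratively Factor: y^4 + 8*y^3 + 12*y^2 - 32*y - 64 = (y + 4)*(y^3 + 4*y^2 - 4*y - 16) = (y - 2)*(y + 4)*(y^2 + 6*y + 8) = (y - 2)*(y + 2)*(y + 4)*(y + 4)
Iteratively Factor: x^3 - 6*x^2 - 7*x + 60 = (x - 4)*(x^2 - 2*x - 15) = (x - 4)*(x + 3)*(x - 5)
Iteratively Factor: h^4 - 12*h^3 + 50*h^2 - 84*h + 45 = (h - 3)*(h^3 - 9*h^2 + 23*h - 15) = (h - 3)*(h - 1)*(h^2 - 8*h + 15) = (h - 5)*(h - 3)*(h - 1)*(h - 3)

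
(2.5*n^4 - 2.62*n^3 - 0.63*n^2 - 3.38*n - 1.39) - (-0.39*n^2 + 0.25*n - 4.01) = 2.5*n^4 - 2.62*n^3 - 0.24*n^2 - 3.63*n + 2.62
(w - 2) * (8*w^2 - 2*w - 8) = 8*w^3 - 18*w^2 - 4*w + 16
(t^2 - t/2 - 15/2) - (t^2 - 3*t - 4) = 5*t/2 - 7/2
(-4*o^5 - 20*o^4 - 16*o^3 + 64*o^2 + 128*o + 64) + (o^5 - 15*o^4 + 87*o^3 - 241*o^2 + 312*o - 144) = -3*o^5 - 35*o^4 + 71*o^3 - 177*o^2 + 440*o - 80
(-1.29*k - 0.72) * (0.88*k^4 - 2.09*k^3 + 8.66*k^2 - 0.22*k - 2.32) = -1.1352*k^5 + 2.0625*k^4 - 9.6666*k^3 - 5.9514*k^2 + 3.1512*k + 1.6704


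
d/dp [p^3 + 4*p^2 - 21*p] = 3*p^2 + 8*p - 21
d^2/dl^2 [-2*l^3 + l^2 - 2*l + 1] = 2 - 12*l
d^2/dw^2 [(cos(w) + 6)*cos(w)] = -6*cos(w) - 2*cos(2*w)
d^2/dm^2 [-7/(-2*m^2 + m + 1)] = 14*(4*m^2 - 2*m - (4*m - 1)^2 - 2)/(-2*m^2 + m + 1)^3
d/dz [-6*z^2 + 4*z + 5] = 4 - 12*z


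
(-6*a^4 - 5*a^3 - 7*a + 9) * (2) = -12*a^4 - 10*a^3 - 14*a + 18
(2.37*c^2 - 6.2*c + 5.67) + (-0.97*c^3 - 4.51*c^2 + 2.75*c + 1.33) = -0.97*c^3 - 2.14*c^2 - 3.45*c + 7.0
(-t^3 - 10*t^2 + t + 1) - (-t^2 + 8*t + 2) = -t^3 - 9*t^2 - 7*t - 1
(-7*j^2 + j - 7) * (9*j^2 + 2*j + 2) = -63*j^4 - 5*j^3 - 75*j^2 - 12*j - 14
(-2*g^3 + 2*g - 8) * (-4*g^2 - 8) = 8*g^5 + 8*g^3 + 32*g^2 - 16*g + 64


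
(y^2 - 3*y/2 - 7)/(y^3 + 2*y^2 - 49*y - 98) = (y - 7/2)/(y^2 - 49)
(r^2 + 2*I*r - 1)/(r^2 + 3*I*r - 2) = (r + I)/(r + 2*I)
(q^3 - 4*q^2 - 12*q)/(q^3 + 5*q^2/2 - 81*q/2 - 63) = 2*q*(q + 2)/(2*q^2 + 17*q + 21)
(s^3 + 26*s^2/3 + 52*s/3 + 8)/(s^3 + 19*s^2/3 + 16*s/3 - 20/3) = (3*s^2 + 20*s + 12)/(3*s^2 + 13*s - 10)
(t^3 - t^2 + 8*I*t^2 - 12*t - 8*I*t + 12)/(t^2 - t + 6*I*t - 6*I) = t + 2*I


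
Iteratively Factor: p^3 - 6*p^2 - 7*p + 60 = (p + 3)*(p^2 - 9*p + 20) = (p - 5)*(p + 3)*(p - 4)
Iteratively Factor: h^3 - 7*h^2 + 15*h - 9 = (h - 1)*(h^2 - 6*h + 9) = (h - 3)*(h - 1)*(h - 3)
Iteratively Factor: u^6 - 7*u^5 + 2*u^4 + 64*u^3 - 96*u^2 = (u)*(u^5 - 7*u^4 + 2*u^3 + 64*u^2 - 96*u) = u*(u - 4)*(u^4 - 3*u^3 - 10*u^2 + 24*u) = u*(u - 4)*(u + 3)*(u^3 - 6*u^2 + 8*u) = u*(u - 4)*(u - 2)*(u + 3)*(u^2 - 4*u) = u^2*(u - 4)*(u - 2)*(u + 3)*(u - 4)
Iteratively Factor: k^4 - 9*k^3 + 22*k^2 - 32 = (k - 4)*(k^3 - 5*k^2 + 2*k + 8) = (k - 4)*(k - 2)*(k^2 - 3*k - 4) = (k - 4)^2*(k - 2)*(k + 1)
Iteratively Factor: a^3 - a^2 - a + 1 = (a - 1)*(a^2 - 1) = (a - 1)^2*(a + 1)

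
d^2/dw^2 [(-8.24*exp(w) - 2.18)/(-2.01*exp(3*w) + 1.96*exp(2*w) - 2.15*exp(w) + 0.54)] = (133.161696*exp(6*w) - 18.12015*exp(5*w) - 205.253464*exp(4*w) + 203.3319*exp(3*w) - 58.591308*exp(2*w) + 10.414442*exp(w) + 4.933764)*exp(w)/(8.120601*exp(9*w) - 23.755788*exp(8*w) + 49.223493*exp(7*w) - 64.895338*exp(6*w) + 65.416299*exp(5*w) - 47.405352*exp(4*w) + 25.350083*exp(3*w) - 9.203058*exp(2*w) + 1.88082*exp(w) - 0.157464)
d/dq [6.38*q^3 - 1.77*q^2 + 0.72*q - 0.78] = 19.14*q^2 - 3.54*q + 0.72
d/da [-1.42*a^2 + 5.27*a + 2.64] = 5.27 - 2.84*a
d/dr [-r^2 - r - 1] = -2*r - 1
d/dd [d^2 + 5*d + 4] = 2*d + 5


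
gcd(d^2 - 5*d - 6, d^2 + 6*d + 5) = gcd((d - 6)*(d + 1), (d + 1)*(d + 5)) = d + 1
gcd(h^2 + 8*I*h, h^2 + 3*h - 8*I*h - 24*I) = 1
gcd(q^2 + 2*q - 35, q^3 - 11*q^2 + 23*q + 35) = q - 5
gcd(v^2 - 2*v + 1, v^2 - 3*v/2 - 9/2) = 1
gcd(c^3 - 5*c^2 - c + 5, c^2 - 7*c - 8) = c + 1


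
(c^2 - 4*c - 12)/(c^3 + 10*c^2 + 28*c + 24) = (c - 6)/(c^2 + 8*c + 12)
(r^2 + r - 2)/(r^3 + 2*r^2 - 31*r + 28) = (r + 2)/(r^2 + 3*r - 28)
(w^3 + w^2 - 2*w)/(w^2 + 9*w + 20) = w*(w^2 + w - 2)/(w^2 + 9*w + 20)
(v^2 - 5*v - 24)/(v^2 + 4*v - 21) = (v^2 - 5*v - 24)/(v^2 + 4*v - 21)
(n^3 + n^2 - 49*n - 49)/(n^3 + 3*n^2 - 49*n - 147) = (n + 1)/(n + 3)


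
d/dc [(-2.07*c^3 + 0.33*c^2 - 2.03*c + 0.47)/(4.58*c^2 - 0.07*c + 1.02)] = (-9.4806*c^4 + 0.2898*c^3 + 2.9401*c^2 - 3.632*c - 2.0377)/(20.9764*c^4 - 0.6412*c^3 + 9.3481*c^2 - 0.1428*c + 1.0404)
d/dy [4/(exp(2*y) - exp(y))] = 4*(1 - 2*exp(y))*exp(-y)/(1 - exp(y))^2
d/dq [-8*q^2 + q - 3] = 1 - 16*q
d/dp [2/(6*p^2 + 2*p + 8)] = (-6*p - 1)/(3*p^2 + p + 4)^2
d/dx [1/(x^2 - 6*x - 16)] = 2*(3 - x)/(-x^2 + 6*x + 16)^2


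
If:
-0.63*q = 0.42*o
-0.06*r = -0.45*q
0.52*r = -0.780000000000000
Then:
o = 0.30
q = -0.20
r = -1.50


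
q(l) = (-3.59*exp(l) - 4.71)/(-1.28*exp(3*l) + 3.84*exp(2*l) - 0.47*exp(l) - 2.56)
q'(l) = (-3.59*exp(l) - 4.71)*(3.84*exp(3*l) - 7.68*exp(2*l) + 0.47*exp(l))/(-1.28*exp(3*l) + 3.84*exp(2*l) - 0.47*exp(l) - 2.56)^2 - 3.59*exp(l)/(-1.28*exp(3*l) + 3.84*exp(2*l) - 0.47*exp(l) - 2.56)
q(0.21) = -30.35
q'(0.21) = 378.14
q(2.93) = 0.01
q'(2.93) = -0.02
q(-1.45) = 2.24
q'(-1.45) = 0.58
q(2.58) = 0.02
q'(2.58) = -0.05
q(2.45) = 0.03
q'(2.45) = -0.08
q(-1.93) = 2.05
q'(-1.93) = 0.27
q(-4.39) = 1.85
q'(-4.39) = 0.01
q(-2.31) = 1.97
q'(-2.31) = 0.16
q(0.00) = 17.66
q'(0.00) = 134.26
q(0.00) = 17.66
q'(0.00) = 134.26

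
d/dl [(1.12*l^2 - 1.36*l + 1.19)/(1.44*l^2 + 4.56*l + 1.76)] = (7.0656*l^2 + 0.515200000000001*l - 7.82)/(2.0736*l^4 + 13.1328*l^3 + 25.8624*l^2 + 16.0512*l + 3.0976)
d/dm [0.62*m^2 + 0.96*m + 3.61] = 1.24*m + 0.96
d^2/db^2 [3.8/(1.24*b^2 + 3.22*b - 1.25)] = (-11.68576*b^2 - 30.34528*b + 3.8*(2.48*b + 3.22)*(4.96*b + 6.44) + 11.78)/(1.24*b^2 + 3.22*b - 1.25)^3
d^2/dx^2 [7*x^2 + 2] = 14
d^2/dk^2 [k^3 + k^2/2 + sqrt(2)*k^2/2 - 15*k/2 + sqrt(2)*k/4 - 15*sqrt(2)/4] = 6*k + 1 + sqrt(2)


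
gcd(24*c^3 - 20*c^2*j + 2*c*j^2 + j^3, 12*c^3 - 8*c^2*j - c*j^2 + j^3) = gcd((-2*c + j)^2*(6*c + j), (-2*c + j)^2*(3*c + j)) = 4*c^2 - 4*c*j + j^2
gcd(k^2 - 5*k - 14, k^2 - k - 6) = k + 2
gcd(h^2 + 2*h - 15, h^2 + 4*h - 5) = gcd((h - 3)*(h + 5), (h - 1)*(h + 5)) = h + 5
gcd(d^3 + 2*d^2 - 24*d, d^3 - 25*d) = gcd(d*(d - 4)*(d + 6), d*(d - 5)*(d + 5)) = d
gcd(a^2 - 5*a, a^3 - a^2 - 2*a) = a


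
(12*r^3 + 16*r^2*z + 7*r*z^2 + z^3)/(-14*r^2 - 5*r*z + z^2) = (6*r^2 + 5*r*z + z^2)/(-7*r + z)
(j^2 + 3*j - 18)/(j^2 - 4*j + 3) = (j + 6)/(j - 1)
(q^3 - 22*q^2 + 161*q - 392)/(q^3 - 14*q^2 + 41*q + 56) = (q - 7)/(q + 1)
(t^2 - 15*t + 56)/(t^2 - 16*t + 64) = (t - 7)/(t - 8)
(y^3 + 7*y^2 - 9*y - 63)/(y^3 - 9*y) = (y + 7)/y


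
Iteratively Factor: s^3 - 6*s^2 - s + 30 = (s - 3)*(s^2 - 3*s - 10) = (s - 5)*(s - 3)*(s + 2)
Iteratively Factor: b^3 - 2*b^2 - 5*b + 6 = (b + 2)*(b^2 - 4*b + 3) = (b - 1)*(b + 2)*(b - 3)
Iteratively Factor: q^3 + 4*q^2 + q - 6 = (q + 2)*(q^2 + 2*q - 3) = (q - 1)*(q + 2)*(q + 3)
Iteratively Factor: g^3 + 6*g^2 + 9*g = (g)*(g^2 + 6*g + 9) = g*(g + 3)*(g + 3)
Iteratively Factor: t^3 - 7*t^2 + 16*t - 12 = (t - 2)*(t^2 - 5*t + 6) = (t - 3)*(t - 2)*(t - 2)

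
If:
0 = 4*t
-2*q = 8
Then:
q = -4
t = 0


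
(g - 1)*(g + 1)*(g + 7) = g^3 + 7*g^2 - g - 7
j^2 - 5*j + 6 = (j - 3)*(j - 2)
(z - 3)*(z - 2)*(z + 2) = z^3 - 3*z^2 - 4*z + 12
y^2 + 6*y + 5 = (y + 1)*(y + 5)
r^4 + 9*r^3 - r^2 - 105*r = r*(r - 3)*(r + 5)*(r + 7)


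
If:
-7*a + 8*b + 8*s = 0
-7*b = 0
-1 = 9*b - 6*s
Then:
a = 4/21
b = 0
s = 1/6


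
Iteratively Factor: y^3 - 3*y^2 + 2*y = (y - 1)*(y^2 - 2*y) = (y - 2)*(y - 1)*(y)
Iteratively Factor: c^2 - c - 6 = (c - 3)*(c + 2)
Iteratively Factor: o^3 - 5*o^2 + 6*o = (o - 2)*(o^2 - 3*o) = o*(o - 2)*(o - 3)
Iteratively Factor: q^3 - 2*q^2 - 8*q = (q)*(q^2 - 2*q - 8) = q*(q + 2)*(q - 4)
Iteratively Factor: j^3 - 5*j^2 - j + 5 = (j - 5)*(j^2 - 1) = (j - 5)*(j + 1)*(j - 1)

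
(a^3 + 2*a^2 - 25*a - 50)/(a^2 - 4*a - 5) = (a^2 + 7*a + 10)/(a + 1)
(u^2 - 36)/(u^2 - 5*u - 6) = (u + 6)/(u + 1)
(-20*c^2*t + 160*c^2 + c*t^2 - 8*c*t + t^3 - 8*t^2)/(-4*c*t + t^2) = 5*c - 40*c/t + t - 8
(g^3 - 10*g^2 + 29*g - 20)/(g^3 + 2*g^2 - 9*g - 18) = (g^3 - 10*g^2 + 29*g - 20)/(g^3 + 2*g^2 - 9*g - 18)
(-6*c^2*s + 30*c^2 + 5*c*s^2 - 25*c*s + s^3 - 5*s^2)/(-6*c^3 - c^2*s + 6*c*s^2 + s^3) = (s - 5)/(c + s)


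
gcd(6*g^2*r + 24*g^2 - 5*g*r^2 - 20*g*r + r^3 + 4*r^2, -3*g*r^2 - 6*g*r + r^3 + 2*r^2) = -3*g + r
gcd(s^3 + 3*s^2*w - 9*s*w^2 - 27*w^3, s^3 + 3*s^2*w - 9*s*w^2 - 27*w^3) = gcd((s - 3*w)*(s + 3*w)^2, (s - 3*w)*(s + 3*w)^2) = s^3 + 3*s^2*w - 9*s*w^2 - 27*w^3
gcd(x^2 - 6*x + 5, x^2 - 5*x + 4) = x - 1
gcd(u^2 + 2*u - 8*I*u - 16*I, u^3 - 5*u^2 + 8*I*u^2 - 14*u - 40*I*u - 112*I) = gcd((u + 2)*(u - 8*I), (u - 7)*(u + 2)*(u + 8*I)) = u + 2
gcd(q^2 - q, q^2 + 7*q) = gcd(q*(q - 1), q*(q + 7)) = q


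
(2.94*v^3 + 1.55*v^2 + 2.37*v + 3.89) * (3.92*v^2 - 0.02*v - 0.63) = 11.5248*v^5 + 6.0172*v^4 + 7.4072*v^3 + 14.2249*v^2 - 1.5709*v - 2.4507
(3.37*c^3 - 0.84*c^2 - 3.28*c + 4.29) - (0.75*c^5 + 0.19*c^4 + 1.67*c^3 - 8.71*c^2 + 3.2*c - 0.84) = -0.75*c^5 - 0.19*c^4 + 1.7*c^3 + 7.87*c^2 - 6.48*c + 5.13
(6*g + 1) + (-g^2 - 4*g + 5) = -g^2 + 2*g + 6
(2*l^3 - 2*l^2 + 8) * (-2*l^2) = -4*l^5 + 4*l^4 - 16*l^2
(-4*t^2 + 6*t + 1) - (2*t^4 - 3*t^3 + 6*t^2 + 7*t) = -2*t^4 + 3*t^3 - 10*t^2 - t + 1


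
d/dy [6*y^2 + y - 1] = 12*y + 1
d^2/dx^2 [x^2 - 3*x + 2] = 2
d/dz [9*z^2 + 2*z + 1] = 18*z + 2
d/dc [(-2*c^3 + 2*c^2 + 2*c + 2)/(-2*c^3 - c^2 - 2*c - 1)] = 2*(3*c^4 + 8*c^3 + 8*c^2 + 1)/(4*c^6 + 4*c^5 + 9*c^4 + 8*c^3 + 6*c^2 + 4*c + 1)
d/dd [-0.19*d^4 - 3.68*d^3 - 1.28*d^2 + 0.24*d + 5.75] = -0.76*d^3 - 11.04*d^2 - 2.56*d + 0.24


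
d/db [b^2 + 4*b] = 2*b + 4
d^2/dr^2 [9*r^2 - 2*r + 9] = 18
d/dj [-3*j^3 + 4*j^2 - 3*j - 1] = -9*j^2 + 8*j - 3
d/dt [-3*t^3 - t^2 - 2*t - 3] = -9*t^2 - 2*t - 2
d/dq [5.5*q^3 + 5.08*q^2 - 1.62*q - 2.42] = 16.5*q^2 + 10.16*q - 1.62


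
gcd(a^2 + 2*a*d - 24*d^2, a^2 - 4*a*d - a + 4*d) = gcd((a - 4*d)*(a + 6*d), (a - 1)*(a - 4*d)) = a - 4*d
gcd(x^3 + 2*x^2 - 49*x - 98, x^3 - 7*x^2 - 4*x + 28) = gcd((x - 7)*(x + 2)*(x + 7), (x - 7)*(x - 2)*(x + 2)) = x^2 - 5*x - 14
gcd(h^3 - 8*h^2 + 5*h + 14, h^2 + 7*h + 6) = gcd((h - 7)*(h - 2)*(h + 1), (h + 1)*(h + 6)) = h + 1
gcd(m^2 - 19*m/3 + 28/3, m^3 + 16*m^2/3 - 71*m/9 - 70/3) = m - 7/3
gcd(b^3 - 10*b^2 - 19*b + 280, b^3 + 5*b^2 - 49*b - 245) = b^2 - 2*b - 35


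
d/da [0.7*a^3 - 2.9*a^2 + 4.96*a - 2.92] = 2.1*a^2 - 5.8*a + 4.96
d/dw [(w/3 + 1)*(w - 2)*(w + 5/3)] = w^2 + 16*w/9 - 13/9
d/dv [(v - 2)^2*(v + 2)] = (v - 2)*(3*v + 2)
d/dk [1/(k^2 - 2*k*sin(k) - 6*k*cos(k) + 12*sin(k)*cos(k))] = 2*(-3*k*sin(k) + k*cos(k) - k + sin(k) + 3*cos(k) - 6*cos(2*k))/((k - 2*sin(k))^2*(k - 6*cos(k))^2)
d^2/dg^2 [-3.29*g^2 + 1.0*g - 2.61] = -6.58000000000000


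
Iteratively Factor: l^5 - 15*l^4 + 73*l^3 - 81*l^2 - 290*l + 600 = (l - 3)*(l^4 - 12*l^3 + 37*l^2 + 30*l - 200) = (l - 3)*(l + 2)*(l^3 - 14*l^2 + 65*l - 100) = (l - 4)*(l - 3)*(l + 2)*(l^2 - 10*l + 25) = (l - 5)*(l - 4)*(l - 3)*(l + 2)*(l - 5)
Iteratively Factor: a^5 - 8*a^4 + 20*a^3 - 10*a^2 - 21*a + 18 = (a - 3)*(a^4 - 5*a^3 + 5*a^2 + 5*a - 6) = (a - 3)*(a + 1)*(a^3 - 6*a^2 + 11*a - 6) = (a - 3)*(a - 2)*(a + 1)*(a^2 - 4*a + 3) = (a - 3)*(a - 2)*(a - 1)*(a + 1)*(a - 3)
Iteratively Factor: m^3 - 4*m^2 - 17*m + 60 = (m + 4)*(m^2 - 8*m + 15) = (m - 3)*(m + 4)*(m - 5)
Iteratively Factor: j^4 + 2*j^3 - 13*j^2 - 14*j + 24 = (j - 1)*(j^3 + 3*j^2 - 10*j - 24) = (j - 3)*(j - 1)*(j^2 + 6*j + 8) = (j - 3)*(j - 1)*(j + 4)*(j + 2)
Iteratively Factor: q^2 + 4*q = (q)*(q + 4)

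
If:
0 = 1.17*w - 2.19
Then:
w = 1.87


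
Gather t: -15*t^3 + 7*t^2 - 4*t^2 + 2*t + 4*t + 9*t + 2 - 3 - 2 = -15*t^3 + 3*t^2 + 15*t - 3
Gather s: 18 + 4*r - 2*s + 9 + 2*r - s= 6*r - 3*s + 27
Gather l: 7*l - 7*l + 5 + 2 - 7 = 0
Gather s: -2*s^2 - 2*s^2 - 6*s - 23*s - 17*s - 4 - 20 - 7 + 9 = -4*s^2 - 46*s - 22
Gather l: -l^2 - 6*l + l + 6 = -l^2 - 5*l + 6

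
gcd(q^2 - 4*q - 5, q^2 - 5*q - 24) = 1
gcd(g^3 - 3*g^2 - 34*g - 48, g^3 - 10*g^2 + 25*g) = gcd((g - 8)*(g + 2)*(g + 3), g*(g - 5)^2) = 1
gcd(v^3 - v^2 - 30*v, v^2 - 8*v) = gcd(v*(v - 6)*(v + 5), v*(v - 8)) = v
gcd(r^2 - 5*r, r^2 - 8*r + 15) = r - 5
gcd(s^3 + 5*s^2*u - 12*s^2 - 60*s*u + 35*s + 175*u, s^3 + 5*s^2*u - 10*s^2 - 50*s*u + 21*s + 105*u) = s^2 + 5*s*u - 7*s - 35*u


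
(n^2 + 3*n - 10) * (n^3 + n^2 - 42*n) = n^5 + 4*n^4 - 49*n^3 - 136*n^2 + 420*n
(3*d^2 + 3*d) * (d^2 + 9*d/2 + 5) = 3*d^4 + 33*d^3/2 + 57*d^2/2 + 15*d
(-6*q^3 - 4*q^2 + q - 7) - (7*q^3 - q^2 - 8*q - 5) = -13*q^3 - 3*q^2 + 9*q - 2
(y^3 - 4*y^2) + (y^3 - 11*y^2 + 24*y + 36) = 2*y^3 - 15*y^2 + 24*y + 36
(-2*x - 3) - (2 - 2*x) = -5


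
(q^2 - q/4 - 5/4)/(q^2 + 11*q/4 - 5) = (q + 1)/(q + 4)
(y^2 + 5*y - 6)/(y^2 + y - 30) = (y - 1)/(y - 5)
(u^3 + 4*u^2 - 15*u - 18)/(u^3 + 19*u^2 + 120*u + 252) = (u^2 - 2*u - 3)/(u^2 + 13*u + 42)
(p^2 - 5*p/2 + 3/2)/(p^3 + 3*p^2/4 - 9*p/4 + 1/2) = 2*(2*p - 3)/(4*p^2 + 7*p - 2)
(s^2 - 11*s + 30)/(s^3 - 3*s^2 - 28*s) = (-s^2 + 11*s - 30)/(s*(-s^2 + 3*s + 28))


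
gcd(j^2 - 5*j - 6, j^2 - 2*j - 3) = j + 1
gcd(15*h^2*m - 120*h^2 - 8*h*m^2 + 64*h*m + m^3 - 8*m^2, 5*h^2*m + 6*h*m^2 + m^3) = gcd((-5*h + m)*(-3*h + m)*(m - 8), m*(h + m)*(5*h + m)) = 1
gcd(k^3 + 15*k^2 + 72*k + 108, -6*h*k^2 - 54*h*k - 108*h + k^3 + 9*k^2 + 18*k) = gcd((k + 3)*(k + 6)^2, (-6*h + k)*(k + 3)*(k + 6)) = k^2 + 9*k + 18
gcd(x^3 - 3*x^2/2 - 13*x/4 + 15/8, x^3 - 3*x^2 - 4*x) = 1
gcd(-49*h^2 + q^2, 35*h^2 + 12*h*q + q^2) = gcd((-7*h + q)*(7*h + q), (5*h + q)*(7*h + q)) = 7*h + q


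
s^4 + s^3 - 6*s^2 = s^2*(s - 2)*(s + 3)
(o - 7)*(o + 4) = o^2 - 3*o - 28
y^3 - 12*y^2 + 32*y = y*(y - 8)*(y - 4)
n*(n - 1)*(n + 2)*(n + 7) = n^4 + 8*n^3 + 5*n^2 - 14*n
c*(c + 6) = c^2 + 6*c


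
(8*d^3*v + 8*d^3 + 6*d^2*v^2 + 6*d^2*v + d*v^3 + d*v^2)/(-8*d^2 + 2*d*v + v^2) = d*(2*d*v + 2*d + v^2 + v)/(-2*d + v)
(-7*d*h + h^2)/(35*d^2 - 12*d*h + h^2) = -h/(5*d - h)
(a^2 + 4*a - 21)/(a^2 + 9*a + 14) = (a - 3)/(a + 2)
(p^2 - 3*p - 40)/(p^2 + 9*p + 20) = (p - 8)/(p + 4)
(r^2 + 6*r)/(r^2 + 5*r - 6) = r/(r - 1)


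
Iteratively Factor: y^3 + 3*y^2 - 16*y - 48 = (y - 4)*(y^2 + 7*y + 12) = (y - 4)*(y + 4)*(y + 3)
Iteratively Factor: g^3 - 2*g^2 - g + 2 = (g - 2)*(g^2 - 1) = (g - 2)*(g + 1)*(g - 1)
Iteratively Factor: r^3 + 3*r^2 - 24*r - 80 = (r + 4)*(r^2 - r - 20) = (r - 5)*(r + 4)*(r + 4)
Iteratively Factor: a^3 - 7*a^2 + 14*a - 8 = (a - 4)*(a^2 - 3*a + 2) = (a - 4)*(a - 2)*(a - 1)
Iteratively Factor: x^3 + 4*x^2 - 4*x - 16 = (x + 2)*(x^2 + 2*x - 8) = (x + 2)*(x + 4)*(x - 2)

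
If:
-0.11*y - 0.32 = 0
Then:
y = -2.91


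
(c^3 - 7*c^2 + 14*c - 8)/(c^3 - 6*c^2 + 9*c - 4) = (c - 2)/(c - 1)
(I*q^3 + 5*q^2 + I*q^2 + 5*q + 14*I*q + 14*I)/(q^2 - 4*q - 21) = (I*q^3 + q^2*(5 + I) + q*(5 + 14*I) + 14*I)/(q^2 - 4*q - 21)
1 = 1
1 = 1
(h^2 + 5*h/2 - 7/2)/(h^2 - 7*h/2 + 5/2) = (2*h + 7)/(2*h - 5)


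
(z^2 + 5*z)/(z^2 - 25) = z/(z - 5)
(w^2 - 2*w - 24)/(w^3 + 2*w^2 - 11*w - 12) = (w - 6)/(w^2 - 2*w - 3)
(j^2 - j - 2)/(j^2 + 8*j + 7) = (j - 2)/(j + 7)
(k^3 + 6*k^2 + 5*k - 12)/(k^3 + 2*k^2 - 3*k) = (k + 4)/k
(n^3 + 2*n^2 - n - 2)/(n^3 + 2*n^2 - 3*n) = (n^2 + 3*n + 2)/(n*(n + 3))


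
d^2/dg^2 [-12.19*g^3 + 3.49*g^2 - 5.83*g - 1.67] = 6.98 - 73.14*g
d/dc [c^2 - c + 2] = 2*c - 1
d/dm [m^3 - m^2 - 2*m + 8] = 3*m^2 - 2*m - 2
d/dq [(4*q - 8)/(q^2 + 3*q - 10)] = -4/(q^2 + 10*q + 25)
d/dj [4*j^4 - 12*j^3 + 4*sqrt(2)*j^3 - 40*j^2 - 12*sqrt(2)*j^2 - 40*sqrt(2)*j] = 16*j^3 - 36*j^2 + 12*sqrt(2)*j^2 - 80*j - 24*sqrt(2)*j - 40*sqrt(2)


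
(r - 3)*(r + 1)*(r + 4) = r^3 + 2*r^2 - 11*r - 12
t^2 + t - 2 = (t - 1)*(t + 2)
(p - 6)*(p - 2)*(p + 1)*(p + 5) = p^4 - 2*p^3 - 31*p^2 + 32*p + 60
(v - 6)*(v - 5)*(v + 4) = v^3 - 7*v^2 - 14*v + 120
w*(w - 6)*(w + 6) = w^3 - 36*w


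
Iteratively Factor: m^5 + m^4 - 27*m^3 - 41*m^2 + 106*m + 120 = (m - 2)*(m^4 + 3*m^3 - 21*m^2 - 83*m - 60) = (m - 5)*(m - 2)*(m^3 + 8*m^2 + 19*m + 12) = (m - 5)*(m - 2)*(m + 3)*(m^2 + 5*m + 4) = (m - 5)*(m - 2)*(m + 3)*(m + 4)*(m + 1)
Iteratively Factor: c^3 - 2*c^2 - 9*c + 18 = (c - 3)*(c^2 + c - 6) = (c - 3)*(c - 2)*(c + 3)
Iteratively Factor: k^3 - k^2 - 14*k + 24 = (k - 3)*(k^2 + 2*k - 8) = (k - 3)*(k + 4)*(k - 2)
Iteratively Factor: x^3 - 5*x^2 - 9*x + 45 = (x + 3)*(x^2 - 8*x + 15) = (x - 3)*(x + 3)*(x - 5)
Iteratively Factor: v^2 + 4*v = (v + 4)*(v)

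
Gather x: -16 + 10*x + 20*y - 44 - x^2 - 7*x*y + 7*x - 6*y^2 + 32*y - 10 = -x^2 + x*(17 - 7*y) - 6*y^2 + 52*y - 70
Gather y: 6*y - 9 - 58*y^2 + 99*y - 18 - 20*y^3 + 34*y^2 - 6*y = -20*y^3 - 24*y^2 + 99*y - 27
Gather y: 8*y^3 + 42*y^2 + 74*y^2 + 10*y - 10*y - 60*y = 8*y^3 + 116*y^2 - 60*y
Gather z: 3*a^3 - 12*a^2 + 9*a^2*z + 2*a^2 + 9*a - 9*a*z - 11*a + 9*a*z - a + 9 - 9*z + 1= 3*a^3 - 10*a^2 - 3*a + z*(9*a^2 - 9) + 10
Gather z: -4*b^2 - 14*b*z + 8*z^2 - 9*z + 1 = -4*b^2 + 8*z^2 + z*(-14*b - 9) + 1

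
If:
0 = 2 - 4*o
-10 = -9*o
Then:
No Solution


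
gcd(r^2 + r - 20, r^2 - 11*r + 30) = 1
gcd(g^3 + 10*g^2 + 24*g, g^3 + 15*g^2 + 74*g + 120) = g^2 + 10*g + 24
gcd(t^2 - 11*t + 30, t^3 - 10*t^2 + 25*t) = t - 5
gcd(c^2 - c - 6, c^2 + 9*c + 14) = c + 2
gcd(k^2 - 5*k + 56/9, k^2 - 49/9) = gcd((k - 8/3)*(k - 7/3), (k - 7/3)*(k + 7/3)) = k - 7/3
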